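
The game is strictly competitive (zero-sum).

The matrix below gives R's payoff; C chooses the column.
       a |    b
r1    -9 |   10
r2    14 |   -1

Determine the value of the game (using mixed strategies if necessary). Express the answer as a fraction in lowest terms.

Row minima are -9 and -1, so R's maximin is -1; column maxima are 14 and 10, so C's minimax is 10. These differ, so the equilibrium is in mixed strategies.
Let R play r1 with probability p. C is indifferent when −9p + 14(1−p) = 10p − (1−p), giving p = 15/34.
Let C play a with probability q. R is indifferent when −9q + 10(1−q) = 14q − (1−q), giving q = 11/34.
The value is -9·(11/34) + (10)·(23/34) = 131/34.

131/34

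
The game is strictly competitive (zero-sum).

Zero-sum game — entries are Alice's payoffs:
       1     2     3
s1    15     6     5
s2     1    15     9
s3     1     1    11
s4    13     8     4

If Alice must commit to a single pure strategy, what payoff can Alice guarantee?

5

The worst-case payoff for each row is s1: 5, s2: 1, s3: 1, s4: 4.
The best of these is 5.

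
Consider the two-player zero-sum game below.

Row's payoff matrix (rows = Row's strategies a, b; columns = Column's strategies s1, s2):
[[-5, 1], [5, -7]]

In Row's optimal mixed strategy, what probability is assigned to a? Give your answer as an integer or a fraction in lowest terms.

2/3

Row minima are -5 and -7, so Row's maximin is -5; column maxima are 5 and 1, so Column's minimax is 1. These differ, so the equilibrium is in mixed strategies.
Let Row play a with probability p. Column is indifferent when −5p + 5(1−p) = p − 7(1−p), giving p = 2/3.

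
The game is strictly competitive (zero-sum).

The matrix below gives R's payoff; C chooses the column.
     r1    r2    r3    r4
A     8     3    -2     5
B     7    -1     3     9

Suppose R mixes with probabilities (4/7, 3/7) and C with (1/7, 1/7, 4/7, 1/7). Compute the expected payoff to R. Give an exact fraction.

Against (1/7, 1/7, 4/7, 1/7), each row's expected payoff is A: 8/7; B: 27/7.
Taking the (4/7, 3/7)-weighted average: (4/7)·(8/7) + (3/7)·(27/7) = 113/49.

113/49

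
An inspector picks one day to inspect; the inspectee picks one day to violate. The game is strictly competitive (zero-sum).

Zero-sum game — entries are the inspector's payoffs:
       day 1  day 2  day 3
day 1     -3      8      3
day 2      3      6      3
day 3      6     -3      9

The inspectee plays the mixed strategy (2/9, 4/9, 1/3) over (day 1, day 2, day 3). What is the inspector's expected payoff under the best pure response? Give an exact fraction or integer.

13/3

day 1: (-3)·(2/9) + (8)·(4/9) + (3)·(1/3) = 35/9.
day 2: (3)·(2/9) + (6)·(4/9) + (3)·(1/3) = 13/3.
day 3: (6)·(2/9) + (-3)·(4/9) + (9)·(1/3) = 3.
The best pure response is day 2 with expected payoff 13/3.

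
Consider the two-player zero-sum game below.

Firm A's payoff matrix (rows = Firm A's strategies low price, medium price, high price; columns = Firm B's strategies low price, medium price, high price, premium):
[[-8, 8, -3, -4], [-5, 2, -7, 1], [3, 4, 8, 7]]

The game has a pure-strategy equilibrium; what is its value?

Row minima: -8, -7, 3 → Firm A's maximin is 3.
Column maxima: 3, 8, 8, 7 → Firm B's minimax is 3.
They coincide at (high price, low price), so the value is 3.

3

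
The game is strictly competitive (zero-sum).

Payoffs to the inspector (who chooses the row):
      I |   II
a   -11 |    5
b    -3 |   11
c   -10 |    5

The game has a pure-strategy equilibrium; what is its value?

-3

Row minima: -11, -3, -10 → the inspector's maximin is -3.
Column maxima: -3, 11 → the inspectee's minimax is -3.
They coincide at (b, I), so the value is -3.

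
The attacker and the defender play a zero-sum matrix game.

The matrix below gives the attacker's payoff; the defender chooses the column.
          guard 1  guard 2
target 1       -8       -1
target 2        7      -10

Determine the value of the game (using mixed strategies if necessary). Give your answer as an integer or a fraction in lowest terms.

-29/8

Row minima are -8 and -10, so the attacker's maximin is -8; column maxima are 7 and -1, so the defender's minimax is -1. These differ, so the equilibrium is in mixed strategies.
Let the attacker play target 1 with probability p. The defender is indifferent when −8p + 7(1−p) = −p − 10(1−p), giving p = 17/24.
Let the defender play guard 1 with probability q. The attacker is indifferent when −8q − (1−q) = 7q − 10(1−q), giving q = 3/8.
The value is -8·(3/8) + (-1)·(5/8) = -29/8.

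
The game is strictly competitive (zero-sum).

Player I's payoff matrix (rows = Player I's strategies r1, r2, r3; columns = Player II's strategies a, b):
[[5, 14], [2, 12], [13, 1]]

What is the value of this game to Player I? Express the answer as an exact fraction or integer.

59/7

Row r2 is strictly dominated by row r1, so Player I never plays it.
The remaining 2×2 game on (r1, r3) × (a, b) has no saddle point. Let Player I play r1 with probability p; indifference gives 5p + 13(1−p) = 14p + (1−p), so p = 4/7.
Similarly Player II's optimal q on a is 13/21, and the value is 5·(13/21) + (14)·(8/21) = 59/7.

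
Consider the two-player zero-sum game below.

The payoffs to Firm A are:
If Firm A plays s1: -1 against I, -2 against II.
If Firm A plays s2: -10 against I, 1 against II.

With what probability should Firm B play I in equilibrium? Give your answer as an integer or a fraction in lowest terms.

1/4

Row minima are -2 and -10, so Firm A's maximin is -2; column maxima are -1 and 1, so Firm B's minimax is -1. These differ, so the equilibrium is in mixed strategies.
Let Firm B play I with probability q. Firm A is indifferent when −q − 2(1−q) = −10q + (1−q), giving q = 1/4.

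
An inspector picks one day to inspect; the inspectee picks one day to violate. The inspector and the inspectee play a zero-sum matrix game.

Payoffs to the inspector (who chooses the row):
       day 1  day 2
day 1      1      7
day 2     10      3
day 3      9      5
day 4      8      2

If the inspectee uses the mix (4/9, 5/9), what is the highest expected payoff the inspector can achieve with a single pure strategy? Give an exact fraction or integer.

61/9

day 1: (1)·(4/9) + (7)·(5/9) = 13/3.
day 2: (10)·(4/9) + (3)·(5/9) = 55/9.
day 3: (9)·(4/9) + (5)·(5/9) = 61/9.
day 4: (8)·(4/9) + (2)·(5/9) = 14/3.
The best pure response is day 3 with expected payoff 61/9.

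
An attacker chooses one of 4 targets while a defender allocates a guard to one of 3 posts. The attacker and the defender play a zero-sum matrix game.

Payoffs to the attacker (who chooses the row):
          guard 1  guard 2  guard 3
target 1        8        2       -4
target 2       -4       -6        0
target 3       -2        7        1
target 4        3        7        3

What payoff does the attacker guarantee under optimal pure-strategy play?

Row minima: -4, -6, -2, 3 → the attacker's maximin is 3.
Column maxima: 8, 7, 3 → the defender's minimax is 3.
They coincide at (target 4, guard 3), so the value is 3.

3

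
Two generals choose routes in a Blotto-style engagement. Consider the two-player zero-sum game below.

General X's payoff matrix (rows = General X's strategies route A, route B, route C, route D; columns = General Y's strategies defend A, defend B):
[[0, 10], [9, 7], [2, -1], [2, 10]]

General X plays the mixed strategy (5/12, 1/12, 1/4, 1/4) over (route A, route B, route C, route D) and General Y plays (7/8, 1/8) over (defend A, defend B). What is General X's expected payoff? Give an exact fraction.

77/32

Against (7/8, 1/8), each row's expected payoff is route A: 5/4; route B: 35/4; route C: 13/8; route D: 3.
Taking the (5/12, 1/12, 1/4, 1/4)-weighted average: (5/12)·(5/4) + (1/12)·(35/4) + (1/4)·(13/8) + (1/4)·(3) = 77/32.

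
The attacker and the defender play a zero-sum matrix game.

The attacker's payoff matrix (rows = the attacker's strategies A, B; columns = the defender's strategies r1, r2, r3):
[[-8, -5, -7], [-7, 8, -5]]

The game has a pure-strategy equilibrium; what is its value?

Row minima: -8, -7 → the attacker's maximin is -7.
Column maxima: -7, 8, -5 → the defender's minimax is -7.
They coincide at (B, r1), so the value is -7.

-7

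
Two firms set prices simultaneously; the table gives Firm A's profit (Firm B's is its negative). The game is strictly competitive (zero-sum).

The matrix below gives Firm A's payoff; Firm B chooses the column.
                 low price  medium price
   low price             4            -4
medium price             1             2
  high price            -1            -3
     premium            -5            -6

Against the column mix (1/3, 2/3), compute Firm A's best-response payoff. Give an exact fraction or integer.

low price: (4)·(1/3) + (-4)·(2/3) = -4/3.
medium price: (1)·(1/3) + (2)·(2/3) = 5/3.
high price: (-1)·(1/3) + (-3)·(2/3) = -7/3.
premium: (-5)·(1/3) + (-6)·(2/3) = -17/3.
The best pure response is medium price with expected payoff 5/3.

5/3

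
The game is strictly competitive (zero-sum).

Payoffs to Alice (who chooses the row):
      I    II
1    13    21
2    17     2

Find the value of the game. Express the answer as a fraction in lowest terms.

Row minima are 13 and 2, so Alice's maximin is 13; column maxima are 17 and 21, so Bob's minimax is 17. These differ, so the equilibrium is in mixed strategies.
Let Alice play 1 with probability p. Bob is indifferent when 13p + 17(1−p) = 21p + 2(1−p), giving p = 15/23.
Let Bob play I with probability q. Alice is indifferent when 13q + 21(1−q) = 17q + 2(1−q), giving q = 19/23.
The value is 13·(19/23) + (21)·(4/23) = 331/23.

331/23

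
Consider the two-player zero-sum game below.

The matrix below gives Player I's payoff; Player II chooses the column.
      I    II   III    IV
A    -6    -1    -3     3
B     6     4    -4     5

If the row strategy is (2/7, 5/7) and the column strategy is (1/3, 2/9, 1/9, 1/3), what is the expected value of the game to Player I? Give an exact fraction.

157/63

Against (1/3, 2/9, 1/9, 1/3), each row's expected payoff is A: -14/9; B: 37/9.
Taking the (2/7, 5/7)-weighted average: (2/7)·(-14/9) + (5/7)·(37/9) = 157/63.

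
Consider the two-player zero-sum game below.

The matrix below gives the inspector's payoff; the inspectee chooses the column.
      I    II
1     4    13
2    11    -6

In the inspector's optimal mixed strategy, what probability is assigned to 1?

Row minima are 4 and -6, so the inspector's maximin is 4; column maxima are 11 and 13, so the inspectee's minimax is 11. These differ, so the equilibrium is in mixed strategies.
Let the inspector play 1 with probability p. The inspectee is indifferent when 4p + 11(1−p) = 13p − 6(1−p), giving p = 17/26.

17/26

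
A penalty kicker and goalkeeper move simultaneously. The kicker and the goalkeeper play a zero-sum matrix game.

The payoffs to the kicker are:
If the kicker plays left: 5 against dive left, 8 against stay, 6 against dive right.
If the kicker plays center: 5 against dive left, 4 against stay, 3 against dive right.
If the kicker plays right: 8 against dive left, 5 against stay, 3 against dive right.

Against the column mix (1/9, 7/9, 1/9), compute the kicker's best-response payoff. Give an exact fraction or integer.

67/9

left: (5)·(1/9) + (8)·(7/9) + (6)·(1/9) = 67/9.
center: (5)·(1/9) + (4)·(7/9) + (3)·(1/9) = 4.
right: (8)·(1/9) + (5)·(7/9) + (3)·(1/9) = 46/9.
The best pure response is left with expected payoff 67/9.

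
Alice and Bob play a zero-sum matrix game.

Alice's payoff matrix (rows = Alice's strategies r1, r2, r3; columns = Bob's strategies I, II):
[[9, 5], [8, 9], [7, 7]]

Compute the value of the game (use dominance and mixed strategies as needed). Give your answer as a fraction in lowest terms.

Row r3 is strictly dominated by row r2, so Alice never plays it.
The remaining 2×2 game on (r1, r2) × (I, II) has no saddle point. Let Alice play r1 with probability p; indifference gives 9p + 8(1−p) = 5p + 9(1−p), so p = 1/5.
Similarly Bob's optimal q on I is 4/5, and the value is 9·(4/5) + (5)·(1/5) = 41/5.

41/5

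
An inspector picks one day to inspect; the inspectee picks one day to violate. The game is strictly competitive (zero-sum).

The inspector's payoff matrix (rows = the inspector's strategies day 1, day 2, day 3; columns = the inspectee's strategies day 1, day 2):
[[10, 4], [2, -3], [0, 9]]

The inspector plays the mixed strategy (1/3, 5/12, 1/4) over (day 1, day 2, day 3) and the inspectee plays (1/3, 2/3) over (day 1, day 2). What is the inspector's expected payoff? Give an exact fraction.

Against (1/3, 2/3), each row's expected payoff is day 1: 6; day 2: -4/3; day 3: 6.
Taking the (1/3, 5/12, 1/4)-weighted average: (1/3)·(6) + (5/12)·(-4/3) + (1/4)·(6) = 53/18.

53/18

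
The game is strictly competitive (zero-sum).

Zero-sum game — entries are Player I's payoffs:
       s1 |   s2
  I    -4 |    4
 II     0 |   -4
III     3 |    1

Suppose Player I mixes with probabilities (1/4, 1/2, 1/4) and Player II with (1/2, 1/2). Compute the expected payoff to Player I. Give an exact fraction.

Against (1/2, 1/2), each row's expected payoff is I: 0; II: -2; III: 2.
Taking the (1/4, 1/2, 1/4)-weighted average: (1/4)·(0) + (1/2)·(-2) + (1/4)·(2) = -1/2.

-1/2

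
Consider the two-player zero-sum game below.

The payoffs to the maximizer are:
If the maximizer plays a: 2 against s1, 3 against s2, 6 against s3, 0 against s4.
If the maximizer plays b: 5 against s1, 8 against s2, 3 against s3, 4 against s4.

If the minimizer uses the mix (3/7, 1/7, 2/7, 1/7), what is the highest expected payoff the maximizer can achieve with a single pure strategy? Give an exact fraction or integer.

a: (2)·(3/7) + (3)·(1/7) + (6)·(2/7) + (0)·(1/7) = 3.
b: (5)·(3/7) + (8)·(1/7) + (3)·(2/7) + (4)·(1/7) = 33/7.
The best pure response is b with expected payoff 33/7.

33/7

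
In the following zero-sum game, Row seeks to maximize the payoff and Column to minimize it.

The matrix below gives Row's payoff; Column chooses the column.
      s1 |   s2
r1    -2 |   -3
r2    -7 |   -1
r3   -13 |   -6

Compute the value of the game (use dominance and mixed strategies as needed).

Row r3 is strictly dominated by row r2, so Row never plays it.
The remaining 2×2 game on (r1, r2) × (s1, s2) has no saddle point. Let Row play r1 with probability p; indifference gives −2p − 7(1−p) = −3p − (1−p), so p = 6/7.
Similarly Column's optimal q on s1 is 2/7, and the value is -2·(2/7) + (-3)·(5/7) = -19/7.

-19/7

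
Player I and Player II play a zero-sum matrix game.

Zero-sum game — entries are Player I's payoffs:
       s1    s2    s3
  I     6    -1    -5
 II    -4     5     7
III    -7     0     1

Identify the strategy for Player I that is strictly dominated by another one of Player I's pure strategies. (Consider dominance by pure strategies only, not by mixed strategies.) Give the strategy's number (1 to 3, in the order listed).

Compare III with II: -4 > -7, 5 > 0, 7 > 1.
So II strictly dominates III for Player I; III is strictly dominated.

3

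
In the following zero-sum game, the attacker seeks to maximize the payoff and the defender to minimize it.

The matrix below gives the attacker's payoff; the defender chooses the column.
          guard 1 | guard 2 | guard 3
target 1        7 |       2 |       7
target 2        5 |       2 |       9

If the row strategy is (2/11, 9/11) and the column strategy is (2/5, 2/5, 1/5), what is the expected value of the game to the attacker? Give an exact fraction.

Against (2/5, 2/5, 1/5), each row's expected payoff is target 1: 5; target 2: 23/5.
Taking the (2/11, 9/11)-weighted average: (2/11)·(5) + (9/11)·(23/5) = 257/55.

257/55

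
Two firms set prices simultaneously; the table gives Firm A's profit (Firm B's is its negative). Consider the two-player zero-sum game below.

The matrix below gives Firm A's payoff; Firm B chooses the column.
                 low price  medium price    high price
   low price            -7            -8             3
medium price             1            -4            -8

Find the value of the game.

Column low price is strictly dominated by medium price for Firm B (it gives Firm A more in every row).
The remaining 2×2 game on (low price, medium price) × (medium price, high price) has no saddle point. Let Firm A play low price with probability p; indifference gives −8p − 4(1−p) = 3p − 8(1−p), so p = 4/15.
Similarly Firm B's optimal q on medium price is 11/15, and the value is -8·(11/15) + (3)·(4/15) = -76/15.

-76/15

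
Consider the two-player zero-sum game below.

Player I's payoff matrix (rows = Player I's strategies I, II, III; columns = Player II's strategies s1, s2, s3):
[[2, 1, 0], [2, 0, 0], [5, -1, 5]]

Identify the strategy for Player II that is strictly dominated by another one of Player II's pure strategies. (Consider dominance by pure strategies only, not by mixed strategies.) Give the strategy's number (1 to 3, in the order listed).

Player II prefers columns that give Player I less. Compare s1 with s2: 1 < 2, 0 < 2, -1 < 5.
So s2 strictly dominates s1 for Player II; s1 is strictly dominated.

1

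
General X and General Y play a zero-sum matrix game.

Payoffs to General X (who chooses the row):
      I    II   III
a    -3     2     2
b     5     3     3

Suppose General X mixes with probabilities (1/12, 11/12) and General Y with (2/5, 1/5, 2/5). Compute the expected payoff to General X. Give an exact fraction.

Against (2/5, 1/5, 2/5), each row's expected payoff is a: 0; b: 19/5.
Taking the (1/12, 11/12)-weighted average: (1/12)·(0) + (11/12)·(19/5) = 209/60.

209/60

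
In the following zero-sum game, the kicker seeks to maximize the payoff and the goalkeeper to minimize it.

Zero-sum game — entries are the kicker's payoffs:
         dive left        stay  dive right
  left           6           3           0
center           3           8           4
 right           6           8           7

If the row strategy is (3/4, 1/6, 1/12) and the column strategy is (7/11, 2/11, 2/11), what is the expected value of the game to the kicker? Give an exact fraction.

9/2

Against (7/11, 2/11, 2/11), each row's expected payoff is left: 48/11; center: 45/11; right: 72/11.
Taking the (3/4, 1/6, 1/12)-weighted average: (3/4)·(48/11) + (1/6)·(45/11) + (1/12)·(72/11) = 9/2.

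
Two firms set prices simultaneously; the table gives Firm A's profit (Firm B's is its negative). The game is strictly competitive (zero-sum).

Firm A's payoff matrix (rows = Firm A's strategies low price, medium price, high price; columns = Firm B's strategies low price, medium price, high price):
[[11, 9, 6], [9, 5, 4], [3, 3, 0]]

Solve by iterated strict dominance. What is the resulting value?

Column medium price is strictly dominated by high price for Firm B (6<9, 4<5, 0<3); eliminate medium price.
Column low price is strictly dominated by high price for Firm B (6<11, 4<9, 0<3); eliminate low price.
Row medium price is strictly dominated by row low price (6>4); eliminate medium price.
Row high price is strictly dominated by row low price (6>0); eliminate high price.
Only (low price, high price) remains, with payoff 6.

6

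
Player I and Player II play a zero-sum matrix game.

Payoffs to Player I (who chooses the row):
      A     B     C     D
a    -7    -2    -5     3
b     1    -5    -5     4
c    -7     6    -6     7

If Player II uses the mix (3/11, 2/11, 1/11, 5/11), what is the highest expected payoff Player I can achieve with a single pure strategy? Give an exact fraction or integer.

20/11

a: (-7)·(3/11) + (-2)·(2/11) + (-5)·(1/11) + (3)·(5/11) = -15/11.
b: (1)·(3/11) + (-5)·(2/11) + (-5)·(1/11) + (4)·(5/11) = 8/11.
c: (-7)·(3/11) + (6)·(2/11) + (-6)·(1/11) + (7)·(5/11) = 20/11.
The best pure response is c with expected payoff 20/11.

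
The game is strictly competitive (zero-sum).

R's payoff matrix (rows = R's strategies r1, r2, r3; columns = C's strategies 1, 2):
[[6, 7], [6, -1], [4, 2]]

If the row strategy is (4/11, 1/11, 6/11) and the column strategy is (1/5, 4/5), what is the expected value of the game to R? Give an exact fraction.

42/11

Against (1/5, 4/5), each row's expected payoff is r1: 34/5; r2: 2/5; r3: 12/5.
Taking the (4/11, 1/11, 6/11)-weighted average: (4/11)·(34/5) + (1/11)·(2/5) + (6/11)·(12/5) = 42/11.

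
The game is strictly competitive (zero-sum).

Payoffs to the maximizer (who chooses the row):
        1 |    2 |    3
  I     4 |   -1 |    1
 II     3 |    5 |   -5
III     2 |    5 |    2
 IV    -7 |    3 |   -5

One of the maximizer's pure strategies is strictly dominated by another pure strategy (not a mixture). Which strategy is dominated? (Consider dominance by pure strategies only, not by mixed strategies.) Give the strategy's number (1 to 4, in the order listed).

Compare IV with III: 2 > -7, 5 > 3, 2 > -5.
So III strictly dominates IV for the maximizer; IV is strictly dominated.

4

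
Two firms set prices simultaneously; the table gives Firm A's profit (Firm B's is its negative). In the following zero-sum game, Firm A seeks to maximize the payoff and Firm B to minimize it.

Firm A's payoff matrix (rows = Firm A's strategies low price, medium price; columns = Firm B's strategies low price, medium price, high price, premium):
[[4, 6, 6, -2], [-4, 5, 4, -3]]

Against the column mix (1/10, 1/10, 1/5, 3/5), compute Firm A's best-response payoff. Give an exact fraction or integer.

low price: (4)·(1/10) + (6)·(1/10) + (6)·(1/5) + (-2)·(3/5) = 1.
medium price: (-4)·(1/10) + (5)·(1/10) + (4)·(1/5) + (-3)·(3/5) = -9/10.
The best pure response is low price with expected payoff 1.

1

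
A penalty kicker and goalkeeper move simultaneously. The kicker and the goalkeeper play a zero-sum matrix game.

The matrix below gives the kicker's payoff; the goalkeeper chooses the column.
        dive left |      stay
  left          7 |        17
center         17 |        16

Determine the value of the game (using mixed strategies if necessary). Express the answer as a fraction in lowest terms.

177/11

Row minima are 7 and 16, so the kicker's maximin is 16; column maxima are 17 and 17, so the goalkeeper's minimax is 17. These differ, so the equilibrium is in mixed strategies.
Let the kicker play left with probability p. The goalkeeper is indifferent when 7p + 17(1−p) = 17p + 16(1−p), giving p = 1/11.
Let the goalkeeper play dive left with probability q. The kicker is indifferent when 7q + 17(1−q) = 17q + 16(1−q), giving q = 1/11.
The value is 7·(1/11) + (17)·(10/11) = 177/11.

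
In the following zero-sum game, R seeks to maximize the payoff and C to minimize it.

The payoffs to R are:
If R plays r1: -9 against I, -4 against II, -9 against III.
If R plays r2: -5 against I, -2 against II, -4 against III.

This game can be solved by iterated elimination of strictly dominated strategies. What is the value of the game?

-5

Row r1 is strictly dominated by row r2 (-5>-9, -2>-4, -4>-9); eliminate r1.
Column III is strictly dominated by I for C (-5<-4); eliminate III.
Column II is strictly dominated by I for C (-5<-2); eliminate II.
Only (r2, I) remains, with payoff -5.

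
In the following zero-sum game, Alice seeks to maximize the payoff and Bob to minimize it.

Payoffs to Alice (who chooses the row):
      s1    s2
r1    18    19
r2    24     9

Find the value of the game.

Row minima are 18 and 9, so Alice's maximin is 18; column maxima are 24 and 19, so Bob's minimax is 19. These differ, so the equilibrium is in mixed strategies.
Let Alice play r1 with probability p. Bob is indifferent when 18p + 24(1−p) = 19p + 9(1−p), giving p = 15/16.
Let Bob play s1 with probability q. Alice is indifferent when 18q + 19(1−q) = 24q + 9(1−q), giving q = 5/8.
The value is 18·(5/8) + (19)·(3/8) = 147/8.

147/8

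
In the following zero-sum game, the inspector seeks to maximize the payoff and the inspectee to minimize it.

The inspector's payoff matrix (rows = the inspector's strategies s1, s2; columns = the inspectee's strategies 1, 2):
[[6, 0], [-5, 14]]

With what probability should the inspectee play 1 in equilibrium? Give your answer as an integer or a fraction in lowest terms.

14/25

Row minima are 0 and -5, so the inspector's maximin is 0; column maxima are 6 and 14, so the inspectee's minimax is 6. These differ, so the equilibrium is in mixed strategies.
Let the inspectee play 1 with probability q. The inspector is indifferent when 6q = −5q + 14(1−q), giving q = 14/25.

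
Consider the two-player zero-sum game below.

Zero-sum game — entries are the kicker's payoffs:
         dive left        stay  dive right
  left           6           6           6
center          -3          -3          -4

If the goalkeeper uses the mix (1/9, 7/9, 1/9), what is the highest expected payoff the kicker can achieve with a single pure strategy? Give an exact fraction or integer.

left: (6)·(1/9) + (6)·(7/9) + (6)·(1/9) = 6.
center: (-3)·(1/9) + (-3)·(7/9) + (-4)·(1/9) = -28/9.
The best pure response is left with expected payoff 6.

6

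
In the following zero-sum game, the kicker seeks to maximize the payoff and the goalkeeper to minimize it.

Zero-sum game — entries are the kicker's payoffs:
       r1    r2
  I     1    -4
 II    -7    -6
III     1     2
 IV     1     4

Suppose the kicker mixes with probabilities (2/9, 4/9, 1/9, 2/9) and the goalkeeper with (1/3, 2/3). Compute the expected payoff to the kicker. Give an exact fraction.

Against (1/3, 2/3), each row's expected payoff is I: -7/3; II: -19/3; III: 5/3; IV: 3.
Taking the (2/9, 4/9, 1/9, 2/9)-weighted average: (2/9)·(-7/3) + (4/9)·(-19/3) + (1/9)·(5/3) + (2/9)·(3) = -67/27.

-67/27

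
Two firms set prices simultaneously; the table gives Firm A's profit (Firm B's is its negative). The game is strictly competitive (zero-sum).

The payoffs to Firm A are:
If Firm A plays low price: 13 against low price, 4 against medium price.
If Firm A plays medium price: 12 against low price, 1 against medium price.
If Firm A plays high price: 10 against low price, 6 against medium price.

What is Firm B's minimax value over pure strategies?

6

The worst case (largest entry) in each column is low price: 13, medium price: 6.
The best (smallest) of these is 6.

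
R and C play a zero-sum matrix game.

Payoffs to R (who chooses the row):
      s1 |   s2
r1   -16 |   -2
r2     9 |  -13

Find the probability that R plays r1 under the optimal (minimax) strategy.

11/18

Row minima are -16 and -13, so R's maximin is -13; column maxima are 9 and -2, so C's minimax is -2. These differ, so the equilibrium is in mixed strategies.
Let R play r1 with probability p. C is indifferent when −16p + 9(1−p) = −2p − 13(1−p), giving p = 11/18.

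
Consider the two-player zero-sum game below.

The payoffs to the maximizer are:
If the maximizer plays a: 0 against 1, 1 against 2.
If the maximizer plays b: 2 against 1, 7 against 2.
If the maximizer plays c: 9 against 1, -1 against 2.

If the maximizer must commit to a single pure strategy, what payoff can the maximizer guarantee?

The worst-case payoff for each row is a: 0, b: 2, c: -1.
The best of these is 2.

2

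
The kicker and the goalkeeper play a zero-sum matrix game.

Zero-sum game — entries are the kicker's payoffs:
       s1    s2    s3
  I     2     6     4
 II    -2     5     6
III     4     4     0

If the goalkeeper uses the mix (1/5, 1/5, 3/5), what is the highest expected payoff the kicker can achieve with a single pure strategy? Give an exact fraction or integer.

21/5

I: (2)·(1/5) + (6)·(1/5) + (4)·(3/5) = 4.
II: (-2)·(1/5) + (5)·(1/5) + (6)·(3/5) = 21/5.
III: (4)·(1/5) + (4)·(1/5) + (0)·(3/5) = 8/5.
The best pure response is II with expected payoff 21/5.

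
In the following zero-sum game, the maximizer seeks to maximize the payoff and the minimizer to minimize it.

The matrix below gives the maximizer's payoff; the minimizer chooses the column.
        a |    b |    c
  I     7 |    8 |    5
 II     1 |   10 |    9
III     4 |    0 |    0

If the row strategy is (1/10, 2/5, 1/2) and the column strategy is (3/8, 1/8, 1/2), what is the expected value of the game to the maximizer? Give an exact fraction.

Against (3/8, 1/8, 1/2), each row's expected payoff is I: 49/8; II: 49/8; III: 3/2.
Taking the (1/10, 2/5, 1/2)-weighted average: (1/10)·(49/8) + (2/5)·(49/8) + (1/2)·(3/2) = 61/16.

61/16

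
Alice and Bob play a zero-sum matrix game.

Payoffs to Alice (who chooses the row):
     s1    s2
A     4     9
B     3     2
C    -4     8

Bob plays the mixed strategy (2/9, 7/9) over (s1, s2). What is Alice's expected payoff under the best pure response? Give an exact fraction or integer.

A: (4)·(2/9) + (9)·(7/9) = 71/9.
B: (3)·(2/9) + (2)·(7/9) = 20/9.
C: (-4)·(2/9) + (8)·(7/9) = 16/3.
The best pure response is A with expected payoff 71/9.

71/9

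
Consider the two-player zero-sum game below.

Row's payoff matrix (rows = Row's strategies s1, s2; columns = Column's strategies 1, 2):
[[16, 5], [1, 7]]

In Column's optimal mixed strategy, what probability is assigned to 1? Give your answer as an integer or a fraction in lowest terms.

2/17

Row minima are 5 and 1, so Row's maximin is 5; column maxima are 16 and 7, so Column's minimax is 7. These differ, so the equilibrium is in mixed strategies.
Let Column play 1 with probability q. Row is indifferent when 16q + 5(1−q) = q + 7(1−q), giving q = 2/17.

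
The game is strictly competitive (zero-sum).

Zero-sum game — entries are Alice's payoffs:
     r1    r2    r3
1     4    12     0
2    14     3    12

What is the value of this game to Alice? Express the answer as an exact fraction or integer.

48/7

Column r1 is strictly dominated by r3 for Bob (it gives Alice more in every row).
The remaining 2×2 game on (1, 2) × (r2, r3) has no saddle point. Let Alice play 1 with probability p; indifference gives 12p + 3(1−p) = 12(1−p), so p = 3/7.
Similarly Bob's optimal q on r2 is 4/7, and the value is 12·(4/7) + (0)·(3/7) = 48/7.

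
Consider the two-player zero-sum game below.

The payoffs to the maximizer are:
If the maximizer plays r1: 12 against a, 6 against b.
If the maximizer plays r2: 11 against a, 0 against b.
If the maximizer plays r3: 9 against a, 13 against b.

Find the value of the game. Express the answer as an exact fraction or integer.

51/5

Row r2 is strictly dominated by row r1, so the maximizer never plays it.
The remaining 2×2 game on (r1, r3) × (a, b) has no saddle point. Let the maximizer play r1 with probability p; indifference gives 12p + 9(1−p) = 6p + 13(1−p), so p = 2/5.
Similarly the minimizer's optimal q on a is 7/10, and the value is 12·(7/10) + (6)·(3/10) = 51/5.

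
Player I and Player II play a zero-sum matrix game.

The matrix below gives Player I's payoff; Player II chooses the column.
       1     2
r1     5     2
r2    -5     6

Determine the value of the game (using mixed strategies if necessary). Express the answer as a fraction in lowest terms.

20/7

Row minima are 2 and -5, so Player I's maximin is 2; column maxima are 5 and 6, so Player II's minimax is 5. These differ, so the equilibrium is in mixed strategies.
Let Player I play r1 with probability p. Player II is indifferent when 5p − 5(1−p) = 2p + 6(1−p), giving p = 11/14.
Let Player II play 1 with probability q. Player I is indifferent when 5q + 2(1−q) = −5q + 6(1−q), giving q = 2/7.
The value is 5·(2/7) + (2)·(5/7) = 20/7.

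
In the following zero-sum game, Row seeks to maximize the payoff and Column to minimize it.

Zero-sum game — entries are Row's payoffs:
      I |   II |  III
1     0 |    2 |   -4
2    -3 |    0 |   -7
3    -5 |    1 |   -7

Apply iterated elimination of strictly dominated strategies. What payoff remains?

-4

Column II is strictly dominated by I for Column (0<2, -3<0, -5<1); eliminate II.
Column I is strictly dominated by III for Column (-4<0, -7<-3, -7<-5); eliminate I.
Row 2 is strictly dominated by row 1 (-4>-7); eliminate 2.
Row 3 is strictly dominated by row 1 (-4>-7); eliminate 3.
Only (1, III) remains, with payoff -4.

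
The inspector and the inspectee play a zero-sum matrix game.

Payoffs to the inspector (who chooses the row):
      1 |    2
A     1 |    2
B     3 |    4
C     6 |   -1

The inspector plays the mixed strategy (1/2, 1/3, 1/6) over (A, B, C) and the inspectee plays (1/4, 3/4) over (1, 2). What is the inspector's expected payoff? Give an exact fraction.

Against (1/4, 3/4), each row's expected payoff is A: 7/4; B: 15/4; C: 3/4.
Taking the (1/2, 1/3, 1/6)-weighted average: (1/2)·(7/4) + (1/3)·(15/4) + (1/6)·(3/4) = 9/4.

9/4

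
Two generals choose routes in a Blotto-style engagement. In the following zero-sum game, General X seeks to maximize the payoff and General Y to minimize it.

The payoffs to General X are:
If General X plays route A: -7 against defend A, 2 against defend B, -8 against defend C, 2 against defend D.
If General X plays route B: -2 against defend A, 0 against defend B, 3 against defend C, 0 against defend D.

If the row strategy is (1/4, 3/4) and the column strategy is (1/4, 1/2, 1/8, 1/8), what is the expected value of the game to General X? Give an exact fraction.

-15/32

Against (1/4, 1/2, 1/8, 1/8), each row's expected payoff is route A: -3/2; route B: -1/8.
Taking the (1/4, 3/4)-weighted average: (1/4)·(-3/2) + (3/4)·(-1/8) = -15/32.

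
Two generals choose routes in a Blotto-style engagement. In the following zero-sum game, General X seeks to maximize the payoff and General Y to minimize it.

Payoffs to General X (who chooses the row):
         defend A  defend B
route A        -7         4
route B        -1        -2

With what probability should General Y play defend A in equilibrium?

Row minima are -7 and -2, so General X's maximin is -2; column maxima are -1 and 4, so General Y's minimax is -1. These differ, so the equilibrium is in mixed strategies.
Let General Y play defend A with probability q. General X is indifferent when −7q + 4(1−q) = −q − 2(1−q), giving q = 1/2.

1/2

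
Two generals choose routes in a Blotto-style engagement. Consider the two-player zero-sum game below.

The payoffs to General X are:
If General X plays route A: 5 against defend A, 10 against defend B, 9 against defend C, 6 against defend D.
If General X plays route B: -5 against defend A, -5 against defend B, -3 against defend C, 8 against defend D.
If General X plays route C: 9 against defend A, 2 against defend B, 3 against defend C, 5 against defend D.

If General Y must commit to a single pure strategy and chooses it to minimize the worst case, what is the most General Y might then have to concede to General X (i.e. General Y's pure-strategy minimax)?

8

The worst case (largest entry) in each column is defend A: 9, defend B: 10, defend C: 9, defend D: 8.
The best (smallest) of these is 8.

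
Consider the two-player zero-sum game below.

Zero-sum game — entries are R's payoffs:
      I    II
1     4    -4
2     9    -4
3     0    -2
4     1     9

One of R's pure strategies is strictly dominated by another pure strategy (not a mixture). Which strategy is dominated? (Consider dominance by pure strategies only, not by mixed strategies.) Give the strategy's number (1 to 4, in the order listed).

Compare 3 with 4: 1 > 0, 9 > -2.
So 4 strictly dominates 3 for R; 3 is strictly dominated.

3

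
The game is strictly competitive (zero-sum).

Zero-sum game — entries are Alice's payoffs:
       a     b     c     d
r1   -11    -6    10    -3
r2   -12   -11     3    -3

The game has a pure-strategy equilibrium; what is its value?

Row minima: -11, -12 → Alice's maximin is -11.
Column maxima: -11, -6, 10, -3 → Bob's minimax is -11.
They coincide at (r1, a), so the value is -11.

-11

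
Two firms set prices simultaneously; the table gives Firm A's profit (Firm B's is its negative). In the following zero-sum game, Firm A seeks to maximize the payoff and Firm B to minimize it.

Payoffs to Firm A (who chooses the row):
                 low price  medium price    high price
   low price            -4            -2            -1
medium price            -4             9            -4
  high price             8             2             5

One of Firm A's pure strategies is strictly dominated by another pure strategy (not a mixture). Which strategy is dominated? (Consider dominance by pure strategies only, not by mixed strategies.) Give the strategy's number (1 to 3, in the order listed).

1

Compare low price with high price: 8 > -4, 2 > -2, 5 > -1.
So high price strictly dominates low price for Firm A; low price is strictly dominated.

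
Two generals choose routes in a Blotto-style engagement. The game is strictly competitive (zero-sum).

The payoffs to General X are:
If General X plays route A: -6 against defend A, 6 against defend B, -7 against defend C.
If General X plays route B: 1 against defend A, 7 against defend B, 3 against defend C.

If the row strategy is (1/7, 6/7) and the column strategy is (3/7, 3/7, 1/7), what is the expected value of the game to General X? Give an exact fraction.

Against (3/7, 3/7, 1/7), each row's expected payoff is route A: -1; route B: 27/7.
Taking the (1/7, 6/7)-weighted average: (1/7)·(-1) + (6/7)·(27/7) = 155/49.

155/49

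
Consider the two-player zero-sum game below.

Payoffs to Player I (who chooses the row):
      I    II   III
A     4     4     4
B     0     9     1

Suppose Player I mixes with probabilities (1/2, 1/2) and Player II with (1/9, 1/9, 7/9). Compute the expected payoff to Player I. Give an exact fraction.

26/9

Against (1/9, 1/9, 7/9), each row's expected payoff is A: 4; B: 16/9.
Taking the (1/2, 1/2)-weighted average: (1/2)·(4) + (1/2)·(16/9) = 26/9.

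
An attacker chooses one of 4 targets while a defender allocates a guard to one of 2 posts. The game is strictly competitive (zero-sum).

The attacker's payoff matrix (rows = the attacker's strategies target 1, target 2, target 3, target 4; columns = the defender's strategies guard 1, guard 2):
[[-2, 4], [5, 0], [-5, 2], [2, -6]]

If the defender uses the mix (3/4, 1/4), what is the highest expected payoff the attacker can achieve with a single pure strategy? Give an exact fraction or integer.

target 1: (-2)·(3/4) + (4)·(1/4) = -1/2.
target 2: (5)·(3/4) + (0)·(1/4) = 15/4.
target 3: (-5)·(3/4) + (2)·(1/4) = -13/4.
target 4: (2)·(3/4) + (-6)·(1/4) = 0.
The best pure response is target 2 with expected payoff 15/4.

15/4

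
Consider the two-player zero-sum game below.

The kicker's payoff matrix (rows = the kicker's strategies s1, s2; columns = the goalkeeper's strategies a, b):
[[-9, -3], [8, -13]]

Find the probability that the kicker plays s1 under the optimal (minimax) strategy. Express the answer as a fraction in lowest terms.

Row minima are -9 and -13, so the kicker's maximin is -9; column maxima are 8 and -3, so the goalkeeper's minimax is -3. These differ, so the equilibrium is in mixed strategies.
Let the kicker play s1 with probability p. The goalkeeper is indifferent when −9p + 8(1−p) = −3p − 13(1−p), giving p = 7/9.

7/9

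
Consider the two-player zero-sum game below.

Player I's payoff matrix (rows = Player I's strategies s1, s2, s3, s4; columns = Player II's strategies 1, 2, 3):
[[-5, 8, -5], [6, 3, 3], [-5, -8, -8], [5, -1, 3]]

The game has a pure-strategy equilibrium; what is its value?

3

Row minima: -5, 3, -8, -1 → Player I's maximin is 3.
Column maxima: 6, 8, 3 → Player II's minimax is 3.
They coincide at (s2, 3), so the value is 3.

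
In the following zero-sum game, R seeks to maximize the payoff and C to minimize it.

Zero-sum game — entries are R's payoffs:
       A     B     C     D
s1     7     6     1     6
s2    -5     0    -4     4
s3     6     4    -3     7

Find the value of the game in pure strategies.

1

Row minima: 1, -5, -3 → R's maximin is 1.
Column maxima: 7, 6, 1, 7 → C's minimax is 1.
They coincide at (s1, C), so the value is 1.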